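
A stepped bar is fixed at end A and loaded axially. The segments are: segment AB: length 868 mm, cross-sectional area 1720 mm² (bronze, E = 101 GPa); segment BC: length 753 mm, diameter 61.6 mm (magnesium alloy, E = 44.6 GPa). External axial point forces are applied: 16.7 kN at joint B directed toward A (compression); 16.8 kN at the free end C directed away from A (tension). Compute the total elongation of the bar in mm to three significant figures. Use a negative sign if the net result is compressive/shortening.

0.0957 mm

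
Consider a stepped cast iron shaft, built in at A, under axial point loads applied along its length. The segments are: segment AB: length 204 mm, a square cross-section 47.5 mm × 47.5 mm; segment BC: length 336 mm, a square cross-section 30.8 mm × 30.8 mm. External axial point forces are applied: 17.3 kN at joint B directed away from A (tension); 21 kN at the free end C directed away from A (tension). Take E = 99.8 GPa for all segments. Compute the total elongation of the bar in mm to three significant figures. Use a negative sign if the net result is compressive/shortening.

Internal axial forces (sectioning from the free end, tension +): N_BC = 21 kN, N_AB = 38.3 kN.
A_AB = 2256 mm².
A_BC = 948.6 mm².
δ_AB = 38300·204/(2256·99800) = 0.0347 mm
δ_BC = 21000·336/(948.6·99800) = 0.07453 mm
δ = Σδ_i = 0.1092 mm.

0.109 mm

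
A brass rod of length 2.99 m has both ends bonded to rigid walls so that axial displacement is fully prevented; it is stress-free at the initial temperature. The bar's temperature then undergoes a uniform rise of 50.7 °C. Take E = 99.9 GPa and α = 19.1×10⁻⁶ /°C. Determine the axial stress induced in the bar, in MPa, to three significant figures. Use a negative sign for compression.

-96.7 MPa

Free thermal expansion αLΔT = 19.1e-6 · 2990 · 50.7 = 2.895 mm.
The walls impose strain ε = −(2.895)/2990 = -9.6837e-04; σ = Eε = 99900 · -9.6837e-04 = -96.74 MPa.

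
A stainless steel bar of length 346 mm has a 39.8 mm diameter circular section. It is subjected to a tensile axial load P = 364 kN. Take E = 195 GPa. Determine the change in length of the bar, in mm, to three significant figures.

0.519 mm

A = 1244 mm².
δ_mech = NL/(AE) = 364000·346/(1244·195000) = 0.5191 mm.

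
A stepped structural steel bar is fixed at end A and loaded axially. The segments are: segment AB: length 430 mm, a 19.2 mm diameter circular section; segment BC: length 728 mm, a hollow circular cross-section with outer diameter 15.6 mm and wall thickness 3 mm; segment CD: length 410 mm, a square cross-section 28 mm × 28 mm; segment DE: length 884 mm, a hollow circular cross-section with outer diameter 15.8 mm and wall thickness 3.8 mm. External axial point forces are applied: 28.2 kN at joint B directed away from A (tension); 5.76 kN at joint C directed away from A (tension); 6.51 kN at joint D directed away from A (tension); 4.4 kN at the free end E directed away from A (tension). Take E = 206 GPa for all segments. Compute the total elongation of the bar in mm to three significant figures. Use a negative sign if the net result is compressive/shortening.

0.979 mm

Internal axial forces (sectioning from the free end, tension +): N_DE = 4.4 kN, N_CD = 10.91 kN, N_BC = 16.67 kN, N_AB = 44.87 kN.
A_AB = 289.5 mm².
A_BC = 118.8 mm².
A_CD = 784 mm².
A_DE = 143.3 mm².
δ_AB = 44870·430/(289.5·206000) = 0.3235 mm
δ_BC = 16670·728/(118.8·206000) = 0.4961 mm
δ_CD = 10910·410/(784·206000) = 0.0277 mm
δ_DE = 4400·884/(143.3·206000) = 0.1318 mm
δ = Σδ_i = 0.9791 mm.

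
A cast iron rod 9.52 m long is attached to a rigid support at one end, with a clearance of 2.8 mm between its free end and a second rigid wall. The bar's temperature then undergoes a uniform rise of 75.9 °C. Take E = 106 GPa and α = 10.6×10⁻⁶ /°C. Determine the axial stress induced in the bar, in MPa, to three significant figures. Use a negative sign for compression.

-54.1 MPa

Free thermal expansion αLΔT = 10.6e-6 · 9520 · 75.9 = 7.659 mm.
The walls engage after the gap closes; constrained expansion = 7.659 − 2.8 = 4.859 mm.
The walls impose strain ε = −(4.859)/9520 = -5.1042e-04; σ = Eε = 106000 · -5.1042e-04 = -54.1 MPa.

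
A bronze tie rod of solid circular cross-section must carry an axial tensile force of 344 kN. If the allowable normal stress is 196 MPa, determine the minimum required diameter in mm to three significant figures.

Required area A ≥ P/σ_allow = 344000/196 = 1755 mm².
For a solid circular section, d ≥ √(4A/π) = 47.27 mm.

47.3 mm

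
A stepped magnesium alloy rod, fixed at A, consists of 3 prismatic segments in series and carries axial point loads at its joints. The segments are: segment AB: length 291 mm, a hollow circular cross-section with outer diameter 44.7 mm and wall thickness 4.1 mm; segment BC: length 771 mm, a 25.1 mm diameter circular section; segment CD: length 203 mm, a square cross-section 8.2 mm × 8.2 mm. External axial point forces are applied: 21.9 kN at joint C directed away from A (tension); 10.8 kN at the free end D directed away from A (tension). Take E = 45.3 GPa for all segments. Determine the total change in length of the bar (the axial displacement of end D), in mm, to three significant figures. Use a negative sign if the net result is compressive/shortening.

2.25 mm

Internal axial forces (sectioning from the free end, tension +): N_CD = 10.8 kN, N_BC = 32.7 kN, N_AB = 32.7 kN.
A_AB = 522.9 mm².
A_BC = 494.8 mm².
A_CD = 67.24 mm².
δ_AB = 32700·291/(522.9·45300) = 0.4017 mm
δ_BC = 32700·771/(494.8·45300) = 1.125 mm
δ_CD = 10800·203/(67.24·45300) = 0.7198 mm
δ = Σδ_i = 2.246 mm.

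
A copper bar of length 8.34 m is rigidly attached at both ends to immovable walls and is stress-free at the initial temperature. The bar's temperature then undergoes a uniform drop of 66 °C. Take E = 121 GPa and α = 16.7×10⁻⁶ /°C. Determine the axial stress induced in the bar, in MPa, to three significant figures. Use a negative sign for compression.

133 MPa

Free thermal expansion αLΔT = 16.7e-6 · 8340 · -66 = -9.192 mm.
The walls impose strain ε = −(-9.192)/8340 = 1.1022e-03; σ = Eε = 121000 · 1.1022e-03 = 133.4 MPa.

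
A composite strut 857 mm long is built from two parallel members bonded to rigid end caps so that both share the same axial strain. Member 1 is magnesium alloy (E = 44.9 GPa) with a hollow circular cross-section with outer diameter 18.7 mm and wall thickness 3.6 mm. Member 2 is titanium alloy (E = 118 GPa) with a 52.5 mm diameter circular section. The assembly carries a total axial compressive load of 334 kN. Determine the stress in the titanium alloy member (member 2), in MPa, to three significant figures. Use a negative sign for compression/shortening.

A_1 = 170.8 mm².
A_2 = 2165 mm².
Equal strain + equilibrium ⇒ each member carries load in proportion to AE: A₁E₁ = 7668000 N, A₂E₂ = 255400000 N, ΣAE = 263100000 N.
σ₂ = P·E₂/ΣAE = -334000·118000/263100000 = -149.8 MPa.

-150 MPa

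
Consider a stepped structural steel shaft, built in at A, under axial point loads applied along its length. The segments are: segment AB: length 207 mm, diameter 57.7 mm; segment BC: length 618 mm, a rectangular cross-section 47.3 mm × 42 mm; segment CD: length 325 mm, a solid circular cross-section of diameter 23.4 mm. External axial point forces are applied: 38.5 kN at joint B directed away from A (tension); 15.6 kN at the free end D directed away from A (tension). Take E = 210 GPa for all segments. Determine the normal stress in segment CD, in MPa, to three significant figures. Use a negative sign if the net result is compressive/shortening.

36.3 MPa

Internal axial forces (sectioning from the free end, tension +): N_CD = 15.6 kN, N_BC = 15.6 kN, N_AB = 54.1 kN.
A_CD = 430.1 mm².
σ_CD = N_CD/A_CD = 15600/430.1 = 36.27 MPa.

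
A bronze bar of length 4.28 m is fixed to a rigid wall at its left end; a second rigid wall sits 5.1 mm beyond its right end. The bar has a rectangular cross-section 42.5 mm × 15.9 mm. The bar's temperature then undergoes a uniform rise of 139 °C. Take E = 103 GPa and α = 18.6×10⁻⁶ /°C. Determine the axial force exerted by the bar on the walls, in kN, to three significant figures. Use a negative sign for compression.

-97.0 kN

Free thermal expansion αLΔT = 18.6e-6 · 4280 · 139 = 11.07 mm.
The walls engage after the gap closes; constrained expansion = 11.07 − 5.1 = 5.966 mm.
The walls impose strain ε = −(5.966)/4280 = -1.3938e-03; σ = Eε = 103000 · -1.3938e-03 = -143.6 MPa.
Wall reaction R = σ·A = -143.6·675.8 = -97010 N = -97.01 kN.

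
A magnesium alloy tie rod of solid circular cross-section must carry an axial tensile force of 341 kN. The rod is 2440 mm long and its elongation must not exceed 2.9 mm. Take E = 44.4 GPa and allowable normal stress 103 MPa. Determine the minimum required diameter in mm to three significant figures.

90.7 mm

Required area A ≥ P/σ_allow = 341000/103 = 3311 mm².
For a solid circular section, d ≥ √(4A/π) = 64.93 mm.
Elongation limit: A ≥ PL/(Eδ_allow) = 341000·2440/(44400·2.9) = 6462 mm² ⇒ d ≥ 90.71 mm.
The elongation limit governs.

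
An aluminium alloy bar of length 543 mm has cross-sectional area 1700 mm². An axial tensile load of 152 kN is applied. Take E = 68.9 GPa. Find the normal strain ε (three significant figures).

σ = N/A = 89.41 MPa; ε = σ/E = 89.41/68900 = 1.298e-03.

0.00130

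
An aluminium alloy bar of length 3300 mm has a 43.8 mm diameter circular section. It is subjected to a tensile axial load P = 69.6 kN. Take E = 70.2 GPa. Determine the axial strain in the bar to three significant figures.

6.58e-04

A = 1507 mm².
σ = N/A = 46.19 MPa; ε = σ/E = 46.19/70200 = 6.580e-04.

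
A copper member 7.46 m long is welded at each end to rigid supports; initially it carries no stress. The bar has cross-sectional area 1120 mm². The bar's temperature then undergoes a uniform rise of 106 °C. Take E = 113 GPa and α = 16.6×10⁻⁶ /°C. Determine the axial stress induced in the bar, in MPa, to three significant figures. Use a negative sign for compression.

Free thermal expansion αLΔT = 16.6e-6 · 7460 · 106 = 13.13 mm.
The walls impose strain ε = −(13.13)/7460 = -1.7596e-03; σ = Eε = 113000 · -1.7596e-03 = -198.8 MPa.

-199 MPa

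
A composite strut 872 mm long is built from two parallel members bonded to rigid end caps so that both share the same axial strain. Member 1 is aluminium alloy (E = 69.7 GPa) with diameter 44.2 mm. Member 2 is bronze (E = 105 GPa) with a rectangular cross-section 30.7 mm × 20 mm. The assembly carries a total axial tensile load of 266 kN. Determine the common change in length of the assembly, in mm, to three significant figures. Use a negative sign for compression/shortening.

1.35 mm

A_1 = 1534 mm².
A_2 = 614 mm².
Equal strain + equilibrium ⇒ each member carries load in proportion to AE: A₁E₁ = 106900000 N, A₂E₂ = 64470000 N, ΣAE = 171400000 N.
δ = PL/ΣAE = 266000·872/171400000 = 1.353 mm.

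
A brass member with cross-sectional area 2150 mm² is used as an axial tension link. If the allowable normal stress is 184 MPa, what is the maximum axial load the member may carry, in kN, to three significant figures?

P_max = σ_allow · A = 184 · 2150 = 395600 N = 395.6 kN.

396 kN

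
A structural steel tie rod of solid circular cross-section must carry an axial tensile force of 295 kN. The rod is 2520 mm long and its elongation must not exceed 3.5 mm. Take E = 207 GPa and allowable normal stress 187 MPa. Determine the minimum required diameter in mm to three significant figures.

44.8 mm

Required area A ≥ P/σ_allow = 295000/187 = 1578 mm².
For a solid circular section, d ≥ √(4A/π) = 44.82 mm.
Elongation limit: A ≥ PL/(Eδ_allow) = 295000·2520/(207000·3.5) = 1026 mm² ⇒ d ≥ 36.14 mm.
The stress limit governs.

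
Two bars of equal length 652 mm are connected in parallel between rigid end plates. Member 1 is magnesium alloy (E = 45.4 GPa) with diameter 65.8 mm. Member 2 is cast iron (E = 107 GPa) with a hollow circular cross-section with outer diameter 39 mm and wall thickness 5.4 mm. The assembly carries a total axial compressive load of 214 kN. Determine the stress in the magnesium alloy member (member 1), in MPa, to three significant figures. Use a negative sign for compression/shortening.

-45.1 MPa

A_1 = 3400 mm².
A_2 = 570 mm².
Equal strain + equilibrium ⇒ each member carries load in proportion to AE: A₁E₁ = 154400000 N, A₂E₂ = 60990000 N, ΣAE = 215400000 N.
σ₁ = P·E₁/ΣAE = -214000·45400/215400000 = -45.11 MPa.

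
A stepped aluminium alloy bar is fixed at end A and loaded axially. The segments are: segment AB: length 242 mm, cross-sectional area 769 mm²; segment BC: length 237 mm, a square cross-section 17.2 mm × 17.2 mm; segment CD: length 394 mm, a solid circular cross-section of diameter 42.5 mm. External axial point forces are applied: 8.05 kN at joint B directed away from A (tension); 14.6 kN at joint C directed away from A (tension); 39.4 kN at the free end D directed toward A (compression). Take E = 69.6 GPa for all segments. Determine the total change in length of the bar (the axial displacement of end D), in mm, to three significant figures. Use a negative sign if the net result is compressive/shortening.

Internal axial forces (sectioning from the free end, tension +): N_CD = -39.4 kN, N_BC = -24.8 kN, N_AB = -16.75 kN.
A_BC = 295.8 mm².
A_CD = 1419 mm².
δ_AB = -16750·242/(769·69600) = -0.07573 mm
δ_BC = -24800·237/(295.8·69600) = -0.2855 mm
δ_CD = -39400·394/(1419·69600) = -0.1572 mm
δ = Σδ_i = -0.5184 mm.

-0.518 mm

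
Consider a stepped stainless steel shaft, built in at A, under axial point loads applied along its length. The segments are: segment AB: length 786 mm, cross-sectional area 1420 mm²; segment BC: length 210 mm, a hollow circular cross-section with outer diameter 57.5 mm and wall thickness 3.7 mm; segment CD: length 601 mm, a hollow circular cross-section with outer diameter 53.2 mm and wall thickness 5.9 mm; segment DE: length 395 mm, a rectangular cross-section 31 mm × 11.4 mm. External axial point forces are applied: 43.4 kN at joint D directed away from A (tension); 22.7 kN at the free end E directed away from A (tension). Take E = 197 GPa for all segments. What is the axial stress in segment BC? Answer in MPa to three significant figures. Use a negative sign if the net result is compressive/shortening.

Internal axial forces (sectioning from the free end, tension +): N_DE = 22.7 kN, N_CD = 66.1 kN, N_BC = 66.1 kN, N_AB = 66.1 kN.
A_BC = 625.4 mm².
σ_BC = N_BC/A_BC = 66100/625.4 = 105.7 MPa.

106 MPa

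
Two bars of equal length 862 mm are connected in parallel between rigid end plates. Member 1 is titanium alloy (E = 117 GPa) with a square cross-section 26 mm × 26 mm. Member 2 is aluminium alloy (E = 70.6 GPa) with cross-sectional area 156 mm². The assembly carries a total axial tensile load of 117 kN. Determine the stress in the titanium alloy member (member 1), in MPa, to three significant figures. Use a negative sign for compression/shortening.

A_1 = 676 mm².
Equal strain + equilibrium ⇒ each member carries load in proportion to AE: A₁E₁ = 79090000 N, A₂E₂ = 11010000 N, ΣAE = 90110000 N.
σ₁ = P·E₁/ΣAE = 117000·117000/90110000 = 151.9 MPa.

152 MPa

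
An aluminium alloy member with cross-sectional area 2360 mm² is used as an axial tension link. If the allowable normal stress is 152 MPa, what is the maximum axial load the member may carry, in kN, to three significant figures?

359 kN

P_max = σ_allow · A = 152 · 2360 = 358700 N = 358.7 kN.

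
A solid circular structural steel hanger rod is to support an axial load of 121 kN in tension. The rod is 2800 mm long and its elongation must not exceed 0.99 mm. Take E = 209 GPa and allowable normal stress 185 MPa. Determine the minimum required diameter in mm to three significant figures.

45.7 mm

Required area A ≥ P/σ_allow = 121000/185 = 654.1 mm².
For a solid circular section, d ≥ √(4A/π) = 28.86 mm.
Elongation limit: A ≥ PL/(Eδ_allow) = 121000·2800/(209000·0.99) = 1637 mm² ⇒ d ≥ 45.66 mm.
The elongation limit governs.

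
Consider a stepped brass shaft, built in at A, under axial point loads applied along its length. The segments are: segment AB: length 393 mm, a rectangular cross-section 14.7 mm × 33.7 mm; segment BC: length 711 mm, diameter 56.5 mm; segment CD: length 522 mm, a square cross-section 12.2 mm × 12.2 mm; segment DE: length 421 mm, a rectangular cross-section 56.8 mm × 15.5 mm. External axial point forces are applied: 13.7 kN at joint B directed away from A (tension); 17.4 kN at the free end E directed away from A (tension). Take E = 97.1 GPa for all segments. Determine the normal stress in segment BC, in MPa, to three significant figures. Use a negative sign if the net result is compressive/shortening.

6.94 MPa

Internal axial forces (sectioning from the free end, tension +): N_DE = 17.4 kN, N_CD = 17.4 kN, N_BC = 17.4 kN, N_AB = 31.1 kN.
A_BC = 2507 mm².
σ_BC = N_BC/A_BC = 17400/2507 = 6.94 MPa.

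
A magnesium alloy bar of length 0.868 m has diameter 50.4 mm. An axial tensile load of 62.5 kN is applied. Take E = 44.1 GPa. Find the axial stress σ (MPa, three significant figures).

31.3 MPa

A = 1995 mm².
σ = N/A = 62500/1995 = 31.33 MPa.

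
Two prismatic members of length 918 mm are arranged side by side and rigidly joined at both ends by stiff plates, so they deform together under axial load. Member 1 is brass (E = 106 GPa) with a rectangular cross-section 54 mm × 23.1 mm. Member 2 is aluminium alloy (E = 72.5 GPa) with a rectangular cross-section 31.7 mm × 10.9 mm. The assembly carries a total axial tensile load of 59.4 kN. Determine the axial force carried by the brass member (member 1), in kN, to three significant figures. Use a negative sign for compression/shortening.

49.9 kN

A_1 = 1247 mm².
A_2 = 345.5 mm².
Equal strain + equilibrium ⇒ each member carries load in proportion to AE: A₁E₁ = 132200000 N, A₂E₂ = 25050000 N, ΣAE = 157300000 N.
F₁ = P·A₁E₁/ΣAE = 59400·132200000/157300000 = 49940 N.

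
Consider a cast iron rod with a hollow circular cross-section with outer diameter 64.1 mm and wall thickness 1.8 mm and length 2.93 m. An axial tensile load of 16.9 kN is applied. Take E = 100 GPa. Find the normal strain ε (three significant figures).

A = 352.3 mm².
σ = N/A = 47.97 MPa; ε = σ/E = 47.97/100000 = 4.797e-04.

4.80e-04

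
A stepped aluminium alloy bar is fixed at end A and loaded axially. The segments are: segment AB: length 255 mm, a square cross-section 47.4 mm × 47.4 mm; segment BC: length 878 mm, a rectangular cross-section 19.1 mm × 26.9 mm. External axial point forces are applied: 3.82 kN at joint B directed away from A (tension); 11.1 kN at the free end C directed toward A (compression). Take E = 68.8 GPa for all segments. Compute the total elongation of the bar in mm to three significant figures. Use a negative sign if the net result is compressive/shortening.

-0.288 mm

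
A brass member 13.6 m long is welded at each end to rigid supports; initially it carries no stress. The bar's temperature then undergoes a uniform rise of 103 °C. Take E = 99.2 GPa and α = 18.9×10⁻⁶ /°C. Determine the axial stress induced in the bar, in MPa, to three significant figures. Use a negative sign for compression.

-193 MPa

Free thermal expansion αLΔT = 18.9e-6 · 13600 · 103 = 26.48 mm.
The walls impose strain ε = −(26.48)/13600 = -1.9467e-03; σ = Eε = 99200 · -1.9467e-03 = -193.1 MPa.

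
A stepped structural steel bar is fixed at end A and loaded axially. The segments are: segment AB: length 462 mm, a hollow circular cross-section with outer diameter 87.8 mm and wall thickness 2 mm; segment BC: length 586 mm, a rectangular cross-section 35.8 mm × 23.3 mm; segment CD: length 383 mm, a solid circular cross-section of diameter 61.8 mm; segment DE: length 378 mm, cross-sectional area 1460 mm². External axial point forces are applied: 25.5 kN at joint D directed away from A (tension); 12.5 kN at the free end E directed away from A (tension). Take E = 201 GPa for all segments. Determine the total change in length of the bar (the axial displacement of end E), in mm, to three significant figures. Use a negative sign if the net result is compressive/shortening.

0.335 mm

Internal axial forces (sectioning from the free end, tension +): N_DE = 12.5 kN, N_CD = 38 kN, N_BC = 38 kN, N_AB = 38 kN.
A_AB = 539.1 mm².
A_BC = 834.1 mm².
A_CD = 3000 mm².
δ_AB = 38000·462/(539.1·201000) = 0.162 mm
δ_BC = 38000·586/(834.1·201000) = 0.1328 mm
δ_CD = 38000·383/(3000·201000) = 0.02414 mm
δ_DE = 12500·378/(1460·201000) = 0.0161 mm
δ = Σδ_i = 0.3351 mm.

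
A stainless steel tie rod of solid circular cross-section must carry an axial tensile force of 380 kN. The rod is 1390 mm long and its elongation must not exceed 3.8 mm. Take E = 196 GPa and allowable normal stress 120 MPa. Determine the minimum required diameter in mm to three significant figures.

Required area A ≥ P/σ_allow = 380000/120 = 3167 mm².
For a solid circular section, d ≥ √(4A/π) = 63.5 mm.
Elongation limit: A ≥ PL/(Eδ_allow) = 380000·1390/(196000·3.8) = 709.2 mm² ⇒ d ≥ 30.05 mm.
The stress limit governs.

63.5 mm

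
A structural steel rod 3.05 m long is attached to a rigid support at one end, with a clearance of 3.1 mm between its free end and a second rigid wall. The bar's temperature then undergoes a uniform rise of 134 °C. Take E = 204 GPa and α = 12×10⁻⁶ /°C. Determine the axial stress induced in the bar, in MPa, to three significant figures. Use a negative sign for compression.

-121 MPa

Free thermal expansion αLΔT = 12e-6 · 3050 · 134 = 4.904 mm.
The walls engage after the gap closes; constrained expansion = 4.904 − 3.1 = 1.804 mm.
The walls impose strain ε = −(1.804)/3050 = -5.9161e-04; σ = Eε = 204000 · -5.9161e-04 = -120.7 MPa.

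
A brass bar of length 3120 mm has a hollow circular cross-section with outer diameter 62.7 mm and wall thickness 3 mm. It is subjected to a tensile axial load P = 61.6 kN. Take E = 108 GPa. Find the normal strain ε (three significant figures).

A = 562.7 mm².
σ = N/A = 109.5 MPa; ε = σ/E = 109.5/108000 = 1.014e-03.

0.00101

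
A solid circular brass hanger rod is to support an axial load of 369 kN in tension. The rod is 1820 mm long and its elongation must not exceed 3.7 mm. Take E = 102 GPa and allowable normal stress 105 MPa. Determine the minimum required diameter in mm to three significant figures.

Required area A ≥ P/σ_allow = 369000/105 = 3514 mm².
For a solid circular section, d ≥ √(4A/π) = 66.89 mm.
Elongation limit: A ≥ PL/(Eδ_allow) = 369000·1820/(102000·3.7) = 1779 mm² ⇒ d ≥ 47.6 mm.
The stress limit governs.

66.9 mm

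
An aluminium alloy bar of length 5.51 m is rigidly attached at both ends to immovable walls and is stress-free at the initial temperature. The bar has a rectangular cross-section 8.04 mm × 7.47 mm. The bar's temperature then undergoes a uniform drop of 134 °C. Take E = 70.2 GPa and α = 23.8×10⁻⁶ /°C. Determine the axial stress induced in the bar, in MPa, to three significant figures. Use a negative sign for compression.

Free thermal expansion αLΔT = 23.8e-6 · 5510 · -134 = -17.57 mm.
The walls impose strain ε = −(-17.57)/5510 = 3.1892e-03; σ = Eε = 70200 · 3.1892e-03 = 223.9 MPa.

224 MPa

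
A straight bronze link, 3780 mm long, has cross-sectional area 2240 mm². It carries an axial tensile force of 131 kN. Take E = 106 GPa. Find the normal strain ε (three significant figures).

5.52e-04

σ = N/A = 58.48 MPa; ε = σ/E = 58.48/106000 = 5.517e-04.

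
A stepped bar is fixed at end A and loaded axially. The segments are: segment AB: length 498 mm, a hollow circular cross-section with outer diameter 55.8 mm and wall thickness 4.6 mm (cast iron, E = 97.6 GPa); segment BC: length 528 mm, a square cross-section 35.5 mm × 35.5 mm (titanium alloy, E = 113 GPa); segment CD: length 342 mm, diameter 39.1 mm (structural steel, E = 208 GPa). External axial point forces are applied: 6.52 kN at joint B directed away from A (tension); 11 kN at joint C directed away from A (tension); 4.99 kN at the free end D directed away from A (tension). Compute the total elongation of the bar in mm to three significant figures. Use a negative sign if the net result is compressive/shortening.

Internal axial forces (sectioning from the free end, tension +): N_CD = 4.99 kN, N_BC = 15.99 kN, N_AB = 22.51 kN.
A_AB = 739.9 mm².
A_BC = 1260 mm².
A_CD = 1201 mm².
δ_AB = 22510·498/(739.9·97600) = 0.1552 mm
δ_BC = 15990·528/(1260·113000) = 0.05929 mm
δ_CD = 4990·342/(1201·208000) = 0.006833 mm
δ = Σδ_i = 0.2213 mm.

0.221 mm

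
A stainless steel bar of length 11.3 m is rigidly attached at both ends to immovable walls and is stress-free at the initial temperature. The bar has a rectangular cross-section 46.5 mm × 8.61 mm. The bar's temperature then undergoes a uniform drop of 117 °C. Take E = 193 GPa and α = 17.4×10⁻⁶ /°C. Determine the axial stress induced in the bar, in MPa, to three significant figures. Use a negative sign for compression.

Free thermal expansion αLΔT = 17.4e-6 · 11300 · -117 = -23 mm.
The walls impose strain ε = −(-23)/11300 = 2.0358e-03; σ = Eε = 193000 · 2.0358e-03 = 392.9 MPa.

393 MPa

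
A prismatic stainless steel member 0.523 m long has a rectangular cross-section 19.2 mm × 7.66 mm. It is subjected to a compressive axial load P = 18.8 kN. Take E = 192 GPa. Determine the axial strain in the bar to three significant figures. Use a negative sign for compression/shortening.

A = 147.1 mm².
σ = N/A = -127.8 MPa; ε = σ/E = -127.8/192000 = -6.658e-04.

-6.66e-04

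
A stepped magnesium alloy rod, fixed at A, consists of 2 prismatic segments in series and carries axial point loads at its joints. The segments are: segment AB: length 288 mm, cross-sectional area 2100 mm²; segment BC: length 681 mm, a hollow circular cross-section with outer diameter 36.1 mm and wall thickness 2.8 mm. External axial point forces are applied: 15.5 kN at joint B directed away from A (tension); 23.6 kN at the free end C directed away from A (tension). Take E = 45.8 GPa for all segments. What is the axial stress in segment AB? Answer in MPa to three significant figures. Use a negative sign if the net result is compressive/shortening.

Internal axial forces (sectioning from the free end, tension +): N_BC = 23.6 kN, N_AB = 39.1 kN.
σ_AB = N_AB/A_AB = 39100/2100 = 18.62 MPa.

18.6 MPa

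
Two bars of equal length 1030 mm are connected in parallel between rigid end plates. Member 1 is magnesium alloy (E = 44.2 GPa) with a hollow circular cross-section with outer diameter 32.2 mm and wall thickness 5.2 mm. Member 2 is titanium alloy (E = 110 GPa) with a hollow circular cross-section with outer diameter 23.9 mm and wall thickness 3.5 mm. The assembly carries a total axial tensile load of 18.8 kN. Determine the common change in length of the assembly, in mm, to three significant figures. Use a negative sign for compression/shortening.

A_1 = 441.1 mm².
A_2 = 224.3 mm².
Equal strain + equilibrium ⇒ each member carries load in proportion to AE: A₁E₁ = 19500000 N, A₂E₂ = 24670000 N, ΣAE = 44170000 N.
δ = PL/ΣAE = 18800·1030/44170000 = 0.4384 mm.

0.438 mm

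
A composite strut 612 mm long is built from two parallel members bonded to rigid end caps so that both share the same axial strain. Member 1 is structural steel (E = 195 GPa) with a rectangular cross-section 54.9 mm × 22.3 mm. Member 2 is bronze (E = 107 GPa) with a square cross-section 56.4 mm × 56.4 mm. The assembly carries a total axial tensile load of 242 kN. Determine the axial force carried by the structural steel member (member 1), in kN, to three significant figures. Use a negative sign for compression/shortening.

99.8 kN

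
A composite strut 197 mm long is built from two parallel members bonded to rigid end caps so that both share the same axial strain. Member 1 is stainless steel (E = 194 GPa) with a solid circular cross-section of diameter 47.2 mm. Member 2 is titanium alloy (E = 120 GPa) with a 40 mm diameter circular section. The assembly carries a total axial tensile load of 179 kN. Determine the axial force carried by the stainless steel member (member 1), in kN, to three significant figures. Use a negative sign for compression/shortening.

124 kN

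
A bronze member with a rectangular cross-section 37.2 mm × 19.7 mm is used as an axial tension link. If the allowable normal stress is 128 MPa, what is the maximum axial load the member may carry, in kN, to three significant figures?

93.8 kN

A = 732.8 mm².
P_max = σ_allow · A = 128 · 732.8 = 93800 N = 93.8 kN.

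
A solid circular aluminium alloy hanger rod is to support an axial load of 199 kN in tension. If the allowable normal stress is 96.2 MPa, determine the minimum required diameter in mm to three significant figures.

51.3 mm

Required area A ≥ P/σ_allow = 199000/96.2 = 2069 mm².
For a solid circular section, d ≥ √(4A/π) = 51.32 mm.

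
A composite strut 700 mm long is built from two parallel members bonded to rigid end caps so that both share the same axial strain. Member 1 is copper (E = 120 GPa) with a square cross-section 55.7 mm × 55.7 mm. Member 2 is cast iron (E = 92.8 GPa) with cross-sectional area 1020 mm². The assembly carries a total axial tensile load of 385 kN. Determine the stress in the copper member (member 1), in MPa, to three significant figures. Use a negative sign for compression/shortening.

98.9 MPa

A_1 = 3102 mm².
Equal strain + equilibrium ⇒ each member carries load in proportion to AE: A₁E₁ = 372300000 N, A₂E₂ = 94660000 N, ΣAE = 467000000 N.
σ₁ = P·E₁/ΣAE = 385000·120000/467000000 = 98.94 MPa.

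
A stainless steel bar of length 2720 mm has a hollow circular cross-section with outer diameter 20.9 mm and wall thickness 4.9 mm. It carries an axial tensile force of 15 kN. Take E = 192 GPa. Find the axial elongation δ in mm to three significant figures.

A = 246.3 mm².
δ_mech = NL/(AE) = 15000·2720/(246.3·192000) = 0.8628 mm.

0.863 mm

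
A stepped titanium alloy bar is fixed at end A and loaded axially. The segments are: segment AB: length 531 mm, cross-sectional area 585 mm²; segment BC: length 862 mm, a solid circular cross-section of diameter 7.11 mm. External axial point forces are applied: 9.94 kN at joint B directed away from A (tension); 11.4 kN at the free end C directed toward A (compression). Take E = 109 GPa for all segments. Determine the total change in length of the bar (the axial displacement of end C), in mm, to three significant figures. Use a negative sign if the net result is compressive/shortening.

Internal axial forces (sectioning from the free end, tension +): N_BC = -11.4 kN, N_AB = -1.46 kN.
A_BC = 39.7 mm².
δ_AB = -1460·531/(585·109000) = -0.01216 mm
δ_BC = -11400·862/(39.7·109000) = -2.271 mm
δ = Σδ_i = -2.283 mm.

-2.28 mm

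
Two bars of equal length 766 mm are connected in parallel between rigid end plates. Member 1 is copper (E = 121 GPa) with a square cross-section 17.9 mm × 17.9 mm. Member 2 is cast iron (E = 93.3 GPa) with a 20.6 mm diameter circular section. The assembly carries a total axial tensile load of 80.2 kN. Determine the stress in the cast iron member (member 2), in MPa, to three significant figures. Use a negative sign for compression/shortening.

107 MPa

A_1 = 320.4 mm².
A_2 = 333.3 mm².
Equal strain + equilibrium ⇒ each member carries load in proportion to AE: A₁E₁ = 38770000 N, A₂E₂ = 31100000 N, ΣAE = 69870000 N.
σ₂ = P·E₂/ΣAE = 80200·93300/69870000 = 107.1 MPa.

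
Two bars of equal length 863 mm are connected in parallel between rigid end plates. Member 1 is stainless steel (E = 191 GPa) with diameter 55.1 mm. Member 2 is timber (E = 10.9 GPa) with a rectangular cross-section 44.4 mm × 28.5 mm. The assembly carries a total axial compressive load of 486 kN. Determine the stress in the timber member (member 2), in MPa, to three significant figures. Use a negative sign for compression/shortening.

A_1 = 2384 mm².
A_2 = 1265 mm².
Equal strain + equilibrium ⇒ each member carries load in proportion to AE: A₁E₁ = 455400000 N, A₂E₂ = 13790000 N, ΣAE = 469200000 N.
σ₂ = P·E₂/ΣAE = -486000·10900/469200000 = -11.29 MPa.

-11.3 MPa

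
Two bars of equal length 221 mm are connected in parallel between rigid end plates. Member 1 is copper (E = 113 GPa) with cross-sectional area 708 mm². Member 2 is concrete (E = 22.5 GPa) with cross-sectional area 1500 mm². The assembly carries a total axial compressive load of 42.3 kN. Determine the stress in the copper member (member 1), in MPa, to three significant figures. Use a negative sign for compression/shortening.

Equal strain + equilibrium ⇒ each member carries load in proportion to AE: A₁E₁ = 80000000 N, A₂E₂ = 33750000 N, ΣAE = 113800000 N.
σ₁ = P·E₁/ΣAE = -42300·113000/113800000 = -42.02 MPa.

-42.0 MPa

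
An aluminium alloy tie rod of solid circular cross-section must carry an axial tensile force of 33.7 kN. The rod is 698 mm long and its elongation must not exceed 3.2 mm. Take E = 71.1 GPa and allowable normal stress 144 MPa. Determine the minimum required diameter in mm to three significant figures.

Required area A ≥ P/σ_allow = 33700/144 = 234 mm².
For a solid circular section, d ≥ √(4A/π) = 17.26 mm.
Elongation limit: A ≥ PL/(Eδ_allow) = 33700·698/(71100·3.2) = 103.4 mm² ⇒ d ≥ 11.47 mm.
The stress limit governs.

17.3 mm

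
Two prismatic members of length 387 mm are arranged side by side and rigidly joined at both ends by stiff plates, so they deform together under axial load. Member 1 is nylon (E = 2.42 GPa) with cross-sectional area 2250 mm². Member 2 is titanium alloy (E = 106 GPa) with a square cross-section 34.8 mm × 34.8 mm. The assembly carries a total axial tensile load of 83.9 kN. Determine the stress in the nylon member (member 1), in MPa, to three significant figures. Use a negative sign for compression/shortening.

1.52 MPa

A_2 = 1211 mm².
Equal strain + equilibrium ⇒ each member carries load in proportion to AE: A₁E₁ = 5445000 N, A₂E₂ = 128400000 N, ΣAE = 133800000 N.
σ₁ = P·E₁/ΣAE = 83900·2420/133800000 = 1.517 MPa.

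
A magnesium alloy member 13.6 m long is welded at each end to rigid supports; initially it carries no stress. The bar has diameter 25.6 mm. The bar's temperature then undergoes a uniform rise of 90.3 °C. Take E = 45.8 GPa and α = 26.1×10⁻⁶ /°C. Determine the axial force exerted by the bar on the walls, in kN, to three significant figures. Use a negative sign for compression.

-55.6 kN

Free thermal expansion αLΔT = 26.1e-6 · 13600 · 90.3 = 32.05 mm.
The walls impose strain ε = −(32.05)/13600 = -2.3568e-03; σ = Eε = 45800 · -2.3568e-03 = -107.9 MPa.
Wall reaction R = σ·A = -107.9·514.7 = -55560 N = -55.56 kN.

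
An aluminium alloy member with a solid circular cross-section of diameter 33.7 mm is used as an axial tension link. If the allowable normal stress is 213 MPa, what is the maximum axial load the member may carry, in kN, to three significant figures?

A = 892 mm².
P_max = σ_allow · A = 213 · 892 = 190000 N = 190 kN.

190 kN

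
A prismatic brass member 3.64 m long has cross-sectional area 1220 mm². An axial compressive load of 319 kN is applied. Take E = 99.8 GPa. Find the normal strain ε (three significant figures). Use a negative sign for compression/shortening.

σ = N/A = -261.5 MPa; ε = σ/E = -261.5/99800 = -2.620e-03.

-0.00262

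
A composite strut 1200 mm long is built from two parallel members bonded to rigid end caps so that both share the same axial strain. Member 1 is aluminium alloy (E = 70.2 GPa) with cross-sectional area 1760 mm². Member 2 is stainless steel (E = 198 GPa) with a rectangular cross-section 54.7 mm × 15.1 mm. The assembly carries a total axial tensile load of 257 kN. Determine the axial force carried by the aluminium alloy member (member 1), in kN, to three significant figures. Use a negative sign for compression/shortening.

A_2 = 826 mm².
Equal strain + equilibrium ⇒ each member carries load in proportion to AE: A₁E₁ = 123600000 N, A₂E₂ = 163500000 N, ΣAE = 287100000 N.
F₁ = P·A₁E₁/ΣAE = 257000·123600000/287100000 = 110600 N.

111 kN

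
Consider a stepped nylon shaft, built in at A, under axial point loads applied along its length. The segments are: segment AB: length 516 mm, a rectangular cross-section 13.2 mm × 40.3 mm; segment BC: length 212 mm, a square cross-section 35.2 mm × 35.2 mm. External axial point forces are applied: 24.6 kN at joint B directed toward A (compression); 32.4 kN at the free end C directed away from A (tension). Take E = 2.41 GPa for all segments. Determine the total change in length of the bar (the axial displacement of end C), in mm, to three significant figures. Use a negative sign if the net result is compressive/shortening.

Internal axial forces (sectioning from the free end, tension +): N_BC = 32.4 kN, N_AB = 7.8 kN.
A_AB = 532 mm².
A_BC = 1239 mm².
δ_AB = 7800·516/(532·2410) = 3.139 mm
δ_BC = 32400·212/(1239·2410) = 2.3 mm
δ = Σδ_i = 5.44 mm.

5.44 mm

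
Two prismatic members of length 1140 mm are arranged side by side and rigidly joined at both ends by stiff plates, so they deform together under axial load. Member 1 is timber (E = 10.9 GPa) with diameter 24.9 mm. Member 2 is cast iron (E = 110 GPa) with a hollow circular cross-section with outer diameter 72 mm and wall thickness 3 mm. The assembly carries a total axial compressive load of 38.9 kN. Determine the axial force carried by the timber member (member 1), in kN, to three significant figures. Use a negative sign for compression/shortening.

-2.69 kN

A_1 = 487 mm².
A_2 = 650.3 mm².
Equal strain + equilibrium ⇒ each member carries load in proportion to AE: A₁E₁ = 5308000 N, A₂E₂ = 71530000 N, ΣAE = 76840000 N.
F₁ = P·A₁E₁/ΣAE = -38900·5308000/76840000 = -2687 N.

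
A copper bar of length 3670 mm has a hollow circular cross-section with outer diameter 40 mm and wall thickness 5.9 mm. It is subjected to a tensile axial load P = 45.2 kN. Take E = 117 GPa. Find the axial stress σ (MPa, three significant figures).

A = 632.1 mm².
σ = N/A = 45200/632.1 = 71.51 MPa.

71.5 MPa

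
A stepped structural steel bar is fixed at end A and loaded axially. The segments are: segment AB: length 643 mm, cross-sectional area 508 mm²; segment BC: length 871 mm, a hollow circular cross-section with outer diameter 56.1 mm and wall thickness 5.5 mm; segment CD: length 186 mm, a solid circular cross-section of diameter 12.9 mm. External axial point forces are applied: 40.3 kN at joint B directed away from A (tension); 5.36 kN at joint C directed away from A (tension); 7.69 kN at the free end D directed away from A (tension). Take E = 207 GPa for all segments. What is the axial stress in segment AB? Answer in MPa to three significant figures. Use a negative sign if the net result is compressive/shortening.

Internal axial forces (sectioning from the free end, tension +): N_CD = 7.69 kN, N_BC = 13.05 kN, N_AB = 53.35 kN.
σ_AB = N_AB/A_AB = 53350/508 = 105 MPa.

105 MPa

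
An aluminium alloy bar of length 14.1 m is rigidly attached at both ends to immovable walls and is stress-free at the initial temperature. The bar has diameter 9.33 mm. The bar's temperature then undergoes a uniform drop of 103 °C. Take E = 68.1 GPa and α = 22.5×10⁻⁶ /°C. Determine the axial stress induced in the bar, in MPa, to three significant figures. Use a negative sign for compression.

158 MPa

Free thermal expansion αLΔT = 22.5e-6 · 14100 · -103 = -32.68 mm.
The walls impose strain ε = −(-32.68)/14100 = 2.3175e-03; σ = Eε = 68100 · 2.3175e-03 = 157.8 MPa.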